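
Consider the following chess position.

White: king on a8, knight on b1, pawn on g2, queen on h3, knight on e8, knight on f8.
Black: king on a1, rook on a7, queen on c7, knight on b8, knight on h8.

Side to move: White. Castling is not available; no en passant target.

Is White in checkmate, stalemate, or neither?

White to move; white king on a8.
In check: yes, from the black rook on a7.
King squares — a7: attacked by Qc7; b7: attacked by Ra7; b8: attacked by Qc7.
Legal moves for White: none.
In check with no legal moves → checkmate.

checkmate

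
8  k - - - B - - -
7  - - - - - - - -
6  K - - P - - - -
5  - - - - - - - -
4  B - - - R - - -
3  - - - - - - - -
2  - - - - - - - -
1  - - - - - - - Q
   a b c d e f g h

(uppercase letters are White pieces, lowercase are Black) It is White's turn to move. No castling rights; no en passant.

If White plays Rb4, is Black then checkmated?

yes

After Rb4: black king on a8; in check: yes, from the white queen on h1.
King squares — a7: attacked by Ka6; b7: attacked by Qh1; b8: attacked by Rb4.
Black has no legal moves → checkmate.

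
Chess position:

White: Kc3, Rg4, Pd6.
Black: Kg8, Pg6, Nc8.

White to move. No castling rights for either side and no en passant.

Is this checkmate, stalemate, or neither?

White to move; white king on c3.
In check: no.
Legal moves for White include: Rxg6+, Rg5, Rh4, Rf4, Re4, Rd4, Rc4, Rb4, Ra4, Rg3, Rg2, Rg1, Kd4, Kc4, Kb4, Kd3, Kb3, Kd2, ... (list truncated; more exist).
White has legal moves and is not in check → neither.

neither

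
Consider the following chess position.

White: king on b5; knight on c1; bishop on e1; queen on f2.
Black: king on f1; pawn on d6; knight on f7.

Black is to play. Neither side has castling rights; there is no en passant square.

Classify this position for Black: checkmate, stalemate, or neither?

Black to move; black king on f1.
In check: yes, from the white queen on f2.
King squares — e1: attacked by Qf2; g1: attacked by Qf2; e2: attacked by Nc1; f2: attacked by Be1; g2: attacked by Qf2.
Legal moves for Black: none.
In check with no legal moves → checkmate.

checkmate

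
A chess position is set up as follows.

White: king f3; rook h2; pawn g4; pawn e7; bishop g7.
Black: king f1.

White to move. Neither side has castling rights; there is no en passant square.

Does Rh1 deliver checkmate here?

After Rh1: black king on f1; in check: yes, from the white rook on h1.
King squares — e1: attacked by Rh1; g1: attacked by Rh1; e2: attacked by Kf3; f2: attacked by Kf3; g2: attacked by Kf3.
Black has no legal moves → checkmate.

yes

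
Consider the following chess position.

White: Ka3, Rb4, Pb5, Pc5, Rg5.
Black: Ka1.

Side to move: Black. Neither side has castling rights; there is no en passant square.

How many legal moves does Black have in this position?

0

Black to move; king on a1.
In check: no.
Legal moves: none.
Count: 0.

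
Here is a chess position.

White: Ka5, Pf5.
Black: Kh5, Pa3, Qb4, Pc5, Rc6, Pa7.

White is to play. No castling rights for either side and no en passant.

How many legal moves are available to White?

0

White to move; king on a5.
In check: yes, from the black queen on b4.
Legal moves: none.
Count: 0.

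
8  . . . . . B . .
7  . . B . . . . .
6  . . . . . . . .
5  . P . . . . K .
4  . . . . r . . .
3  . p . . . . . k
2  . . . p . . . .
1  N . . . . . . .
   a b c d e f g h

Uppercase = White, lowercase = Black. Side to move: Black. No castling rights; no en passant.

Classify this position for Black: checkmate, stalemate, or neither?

neither

Black to move; black king on h3.
In check: no.
Legal moves for Black include: Re8, Re7, Re6, Re5+, Rh4, Rg4+, Rf4, Rd4, Rc4, Rb4, Ra4, Re3, Re2, Re1, Kg2, b2, d1=Q, d1=R, ... (list truncated; more exist).
Black has legal moves and is not in check → neither.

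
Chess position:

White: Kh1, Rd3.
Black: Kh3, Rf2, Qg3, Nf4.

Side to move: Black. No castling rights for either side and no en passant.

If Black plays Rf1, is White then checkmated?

After Rf1: white king on h1; in check: yes, from the black rook on f1.
King squares — g1: attacked by Rf1; g2: attacked by Qg3; h2: attacked by Qg3.
White has no legal moves → checkmate.

yes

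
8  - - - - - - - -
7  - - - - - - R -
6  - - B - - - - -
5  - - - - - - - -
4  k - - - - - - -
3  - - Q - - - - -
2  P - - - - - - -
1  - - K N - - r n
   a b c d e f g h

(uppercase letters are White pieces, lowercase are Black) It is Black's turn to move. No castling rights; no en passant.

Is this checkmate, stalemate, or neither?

Black to move; black king on a4.
In check: yes, from the white bishop on c6.
King squares — a3: attacked by Qc3; b3: attacked by Pa2; b4: attacked by Qc3; a5: attacked by Qc3; b5: attacked by Bc6.
Legal moves for Black: none.
In check with no legal moves → checkmate.

checkmate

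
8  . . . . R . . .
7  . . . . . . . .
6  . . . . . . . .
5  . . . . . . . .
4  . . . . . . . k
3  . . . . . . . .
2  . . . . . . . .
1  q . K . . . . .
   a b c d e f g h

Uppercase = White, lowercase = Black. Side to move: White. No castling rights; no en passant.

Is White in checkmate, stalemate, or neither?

White to move; white king on c1.
In check: yes, from the black queen on a1.
King squares — b1: attacked by Qa1; d1: attacked by Qa1; b2: attacked by Qa1; c2: available; d2: available.
Legal moves for White: Kd2, Kc2.
White is in check but has 2 legal moves → neither.

neither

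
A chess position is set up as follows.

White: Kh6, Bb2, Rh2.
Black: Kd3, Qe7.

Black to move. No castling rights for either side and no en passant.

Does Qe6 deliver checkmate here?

no

After Qe6: white king on h6; in check: yes, from the black queen on e6.
White has 5 legal replies: Kh7, Kg7, Kh5, Kg5, Bf6.
In check but a legal move exists → not checkmate.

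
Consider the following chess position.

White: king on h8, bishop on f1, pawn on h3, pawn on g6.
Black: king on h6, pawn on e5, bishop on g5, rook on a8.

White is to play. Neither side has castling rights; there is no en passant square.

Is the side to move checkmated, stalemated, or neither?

White to move; white king on h8.
In check: yes, from the black rook on a8.
King squares — g7: attacked by Kh6; h7: attacked by Kh6; g8: attacked by Ra8.
Legal moves for White: none.
In check with no legal moves → checkmate.

checkmate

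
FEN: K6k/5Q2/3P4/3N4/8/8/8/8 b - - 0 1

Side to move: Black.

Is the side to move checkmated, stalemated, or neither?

Black to move; black king on h8.
In check: no.
King squares — g7: attacked by Qf7; h7: attacked by Qf7; g8: attacked by Qf7.
Legal moves for Black: none.
Not in check and no legal moves → stalemate.

stalemate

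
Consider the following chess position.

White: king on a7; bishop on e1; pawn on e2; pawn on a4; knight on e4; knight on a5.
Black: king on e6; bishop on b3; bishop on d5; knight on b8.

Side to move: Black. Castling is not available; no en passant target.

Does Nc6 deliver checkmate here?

After Nc6: white king on a7; in check: yes, from the black knight on c6.
White has 5 legal replies: Ka8, Kb7, Kb6, Ka6, Nxc6.
In check but a legal move exists → not checkmate.

no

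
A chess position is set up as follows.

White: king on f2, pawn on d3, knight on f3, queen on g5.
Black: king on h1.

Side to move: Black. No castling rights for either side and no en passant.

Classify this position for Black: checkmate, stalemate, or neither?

stalemate

Black to move; black king on h1.
In check: no.
King squares — g1: attacked by Kf2; g2: attacked by Kf2; h2: attacked by Nf3.
Legal moves for Black: none.
Not in check and no legal moves → stalemate.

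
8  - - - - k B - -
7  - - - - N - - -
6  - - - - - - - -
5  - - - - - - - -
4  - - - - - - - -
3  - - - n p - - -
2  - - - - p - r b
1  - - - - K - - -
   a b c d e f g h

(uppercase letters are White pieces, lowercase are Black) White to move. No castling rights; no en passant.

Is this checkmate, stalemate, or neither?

White to move; white king on e1.
In check: yes, from the black knight on d3.
King squares — d1: attacked by Pe2; f1: attacked by Pe2; d2: attacked by Pe3; e2: attacked by Rg2; f2: attacked by Rg2.
Legal moves for White: none.
In check with no legal moves → checkmate.

checkmate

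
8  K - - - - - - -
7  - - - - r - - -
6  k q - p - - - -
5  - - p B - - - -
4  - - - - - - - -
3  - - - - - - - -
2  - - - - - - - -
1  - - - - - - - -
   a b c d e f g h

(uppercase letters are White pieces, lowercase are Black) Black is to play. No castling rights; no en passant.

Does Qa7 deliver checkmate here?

yes

After Qa7: white king on a8; in check: yes, from the black queen on a7.
King squares — a7: attacked by Ka6; b7: attacked by Ka6; b8: attacked by Qa7.
White has no legal moves → checkmate.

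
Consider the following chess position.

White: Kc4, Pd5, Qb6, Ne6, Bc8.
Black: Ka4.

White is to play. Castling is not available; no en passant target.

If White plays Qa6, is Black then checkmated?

yes

After Qa6: black king on a4; in check: yes, from the white queen on a6.
King squares — a3: attacked by Qa6; b3: attacked by Kc4; b4: attacked by Kc4; a5: attacked by Qa6; b5: attacked by Kc4.
Black has no legal moves → checkmate.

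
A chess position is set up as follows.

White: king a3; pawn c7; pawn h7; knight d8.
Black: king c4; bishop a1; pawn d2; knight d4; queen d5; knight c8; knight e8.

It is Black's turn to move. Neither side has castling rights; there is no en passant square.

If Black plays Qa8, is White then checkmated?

yes

After Qa8: white king on a3; in check: yes, from the black queen on a8.
King squares — a2: attacked by Qa8; b2: attacked by Ba1; b3: attacked by Kc4; a4: attacked by Qa8; b4: attacked by Kc4.
White has no legal moves → checkmate.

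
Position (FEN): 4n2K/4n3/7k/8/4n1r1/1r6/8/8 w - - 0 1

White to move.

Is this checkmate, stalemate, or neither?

stalemate

White to move; white king on h8.
In check: no.
King squares — g7: attacked by Rg4; h7: attacked by Kh6; g8: attacked by Rg4.
Legal moves for White: none.
Not in check and no legal moves → stalemate.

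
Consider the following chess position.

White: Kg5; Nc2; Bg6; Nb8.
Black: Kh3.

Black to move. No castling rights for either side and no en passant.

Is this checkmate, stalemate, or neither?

neither

Black to move; black king on h3.
In check: no.
Legal moves for Black: Kg3, Kh2, Kg2.
Black has 3 legal moves and is not in check → neither.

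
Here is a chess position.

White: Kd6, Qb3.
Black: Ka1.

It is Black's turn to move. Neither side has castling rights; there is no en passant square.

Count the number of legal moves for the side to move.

0

Black to move; king on a1.
In check: no.
Legal moves: none.
Count: 0.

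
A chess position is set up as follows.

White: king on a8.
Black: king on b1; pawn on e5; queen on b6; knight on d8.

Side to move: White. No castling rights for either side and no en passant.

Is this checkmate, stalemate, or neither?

White to move; white king on a8.
In check: no.
King squares — a7: attacked by Qb6; b7: attacked by Qb6; b8: attacked by Qb6.
Legal moves for White: none.
Not in check and no legal moves → stalemate.

stalemate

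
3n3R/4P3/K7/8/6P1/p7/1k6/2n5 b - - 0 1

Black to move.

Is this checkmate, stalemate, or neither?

Black to move; black king on b2.
In check: no.
Legal moves for Black: Nf7, Nb7, Ne6, Nc6, Kc3, Kb3, Kc2, Ka2, Kb1, Ka1, Nd3, Nb3, Ne2, Na2, a2.
Black has 15 legal moves and is not in check → neither.

neither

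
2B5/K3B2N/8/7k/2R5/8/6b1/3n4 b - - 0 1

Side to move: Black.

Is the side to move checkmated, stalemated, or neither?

neither

Black to move; black king on h5.
In check: no.
Legal moves for Black: Kh6, Kg6, Ba8, Bb7, Bc6, Bd5, Be4, Bh3, Bf3, Bh1, Bf1, Ne3, Nc3, Nf2, Nb2.
Black has 15 legal moves and is not in check → neither.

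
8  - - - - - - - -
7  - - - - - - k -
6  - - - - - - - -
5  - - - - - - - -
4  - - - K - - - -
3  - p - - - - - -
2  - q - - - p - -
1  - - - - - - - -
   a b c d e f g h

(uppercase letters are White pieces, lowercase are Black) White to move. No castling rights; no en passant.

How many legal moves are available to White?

White to move; king on d4.
In check: yes, from the black queen on b2.
Legal moves: Kd5, Kc5, Ke4, Kc4, Ke3, Kd3.
Count: 6.

6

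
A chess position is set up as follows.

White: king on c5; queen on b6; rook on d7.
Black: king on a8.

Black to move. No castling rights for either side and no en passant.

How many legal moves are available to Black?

0

Black to move; king on a8.
In check: no.
Legal moves: none.
Count: 0.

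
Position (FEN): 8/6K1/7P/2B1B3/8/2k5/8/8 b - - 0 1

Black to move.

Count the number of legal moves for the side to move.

5

Black to move; king on c3.
In check: yes, from the white bishop on e5.
Legal moves: Kc4, Kd3, Kb3, Kd2, Kc2.
Count: 5.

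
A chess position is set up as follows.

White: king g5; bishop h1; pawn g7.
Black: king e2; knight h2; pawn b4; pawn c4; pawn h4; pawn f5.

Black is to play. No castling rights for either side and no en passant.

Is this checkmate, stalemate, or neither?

neither

Black to move; black king on e2.
In check: no.
Legal moves for Black: Ng4, Nf3+, Nf1, Ke3, Kd3, Kf2, Kd2, Kf1, Ke1, Kd1, f4, h3, c3, b3.
Black has 14 legal moves and is not in check → neither.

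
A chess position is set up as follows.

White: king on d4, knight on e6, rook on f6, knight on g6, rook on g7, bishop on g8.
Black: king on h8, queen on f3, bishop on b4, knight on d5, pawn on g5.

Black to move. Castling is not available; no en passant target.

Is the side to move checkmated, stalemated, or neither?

Black to move; black king on h8.
In check: yes, from the white knight on g6.
King squares — g7: attacked by Ne6; h7: attacked by Rg7; g8: attacked by Rg7.
Legal moves for Black: none.
In check with no legal moves → checkmate.

checkmate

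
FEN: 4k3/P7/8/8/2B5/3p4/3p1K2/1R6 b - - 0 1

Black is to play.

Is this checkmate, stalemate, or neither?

neither

Black to move; black king on e8.
In check: no.
Legal moves for Black: Kf8, Kd8, Ke7, Kd7, d1=Q, d1=R, d1=B, d1=N+.
Black has 8 legal moves and is not in check → neither.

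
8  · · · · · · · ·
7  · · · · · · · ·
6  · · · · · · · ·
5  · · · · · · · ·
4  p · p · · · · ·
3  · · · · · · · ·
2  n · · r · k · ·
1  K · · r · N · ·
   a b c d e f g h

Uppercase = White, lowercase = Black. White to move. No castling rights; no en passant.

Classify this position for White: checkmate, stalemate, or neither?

White to move; white king on a1.
In check: yes, from the black rook on d1.
King squares — b1: attacked by Rd1; a2: attacked by Rd2; b2: attacked by Rd2.
Legal moves for White: none.
In check with no legal moves → checkmate.

checkmate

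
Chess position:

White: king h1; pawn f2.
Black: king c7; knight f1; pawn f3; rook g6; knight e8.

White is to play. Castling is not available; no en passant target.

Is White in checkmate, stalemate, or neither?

White to move; white king on h1.
In check: no.
King squares — g1: attacked by Rg6; g2: attacked by Pf3; h2: attacked by Nf1.
Legal moves for White: none.
Not in check and no legal moves → stalemate.

stalemate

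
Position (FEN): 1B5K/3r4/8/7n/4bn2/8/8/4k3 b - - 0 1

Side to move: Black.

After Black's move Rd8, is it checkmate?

yes

After Rd8: white king on h8; in check: yes, from the black rook on d8.
King squares — g7: attacked by Nh5; h7: attacked by Be4; g8: attacked by Rd8.
White has no legal moves → checkmate.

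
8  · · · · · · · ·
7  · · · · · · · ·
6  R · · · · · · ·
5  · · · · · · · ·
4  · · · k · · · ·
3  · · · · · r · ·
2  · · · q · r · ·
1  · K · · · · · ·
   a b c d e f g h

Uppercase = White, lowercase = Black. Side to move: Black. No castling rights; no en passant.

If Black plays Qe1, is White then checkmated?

yes

After Qe1: white king on b1; in check: yes, from the black queen on e1.
King squares — a1: attacked by Qe1; c1: attacked by Qe1; a2: attacked by Rf2; b2: attacked by Rf2; c2: attacked by Rf2.
White has no legal moves → checkmate.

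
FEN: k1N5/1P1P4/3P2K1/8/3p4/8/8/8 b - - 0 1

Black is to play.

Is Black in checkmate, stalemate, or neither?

neither

Black to move; black king on a8.
In check: yes, from the white pawn on b7.
King squares — a7: attacked by Nc8; b7: available; b8: available.
Legal moves for Black: Kb8, Kxb7.
Black is in check but has 2 legal moves → neither.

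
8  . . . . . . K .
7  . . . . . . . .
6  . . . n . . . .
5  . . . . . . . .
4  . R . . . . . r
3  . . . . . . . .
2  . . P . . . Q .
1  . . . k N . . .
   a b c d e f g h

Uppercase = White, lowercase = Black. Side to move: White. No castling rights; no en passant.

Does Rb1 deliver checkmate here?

After Rb1: black king on d1; in check: yes, from the white rook on b1.
King squares — c1: attacked by Rb1; e1: attacked by Rb1; c2: attacked by Ne1; d2: attacked by Qg2; e2: attacked by Qg2.
Black has no legal moves → checkmate.

yes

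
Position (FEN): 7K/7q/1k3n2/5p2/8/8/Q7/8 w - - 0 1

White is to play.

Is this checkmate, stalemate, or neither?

White to move; white king on h8.
In check: yes, from the black queen on h7.
King squares — g7: attacked by Qh7; h7: attacked by Nf6; g8: attacked by Nf6.
Legal moves for White: none.
In check with no legal moves → checkmate.

checkmate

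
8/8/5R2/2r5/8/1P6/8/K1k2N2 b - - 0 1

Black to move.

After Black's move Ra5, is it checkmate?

yes

After Ra5: white king on a1; in check: yes, from the black rook on a5.
King squares — b1: attacked by Kc1; a2: attacked by Ra5; b2: attacked by Kc1.
White has no legal moves → checkmate.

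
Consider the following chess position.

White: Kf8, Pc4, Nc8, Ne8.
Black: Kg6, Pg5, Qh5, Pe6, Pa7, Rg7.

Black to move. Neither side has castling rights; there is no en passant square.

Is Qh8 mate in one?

After Qh8: white king on f8; in check: yes, from the black queen on h8.
King squares — e7: attacked by Rg7; f7: attacked by Kg6; g7: attacked by Kg6; e8: own knight; g8: attacked by Rg7.
White has no legal moves → checkmate.

yes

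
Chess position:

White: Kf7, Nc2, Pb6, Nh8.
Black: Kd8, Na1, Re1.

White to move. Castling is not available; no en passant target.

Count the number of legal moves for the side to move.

13

White to move; king on f7.
In check: no.
Legal moves: Ng6, Kg8, Kf8, Kg7, Kg6, Kf6, Nd4, Nb4, Ne3, Na3, Nxe1, Nxa1, b7.
Count: 13.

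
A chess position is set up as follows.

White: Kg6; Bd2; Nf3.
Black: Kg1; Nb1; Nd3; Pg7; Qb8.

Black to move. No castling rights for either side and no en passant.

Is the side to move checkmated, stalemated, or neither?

neither

Black to move; black king on g1.
In check: yes, from the white knight on f3.
King squares — f1: available; h1: available; f2: available; g2: available; h2: attacked by Nf3.
Legal moves for Black: Kg2, Kf2, Kh1, Kf1.
Black is in check but has 4 legal moves → neither.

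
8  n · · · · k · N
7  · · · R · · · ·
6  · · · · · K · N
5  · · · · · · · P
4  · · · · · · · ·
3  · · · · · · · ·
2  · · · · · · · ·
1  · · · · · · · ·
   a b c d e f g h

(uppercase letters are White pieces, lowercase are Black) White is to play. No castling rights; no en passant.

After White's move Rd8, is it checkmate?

After Rd8: black king on f8; in check: yes, from the white rook on d8.
King squares — e7: attacked by Kf6; f7: attacked by Kf6; g7: attacked by Kf6; e8: attacked by Rd8; g8: attacked by Nh6.
Black has no legal moves → checkmate.

yes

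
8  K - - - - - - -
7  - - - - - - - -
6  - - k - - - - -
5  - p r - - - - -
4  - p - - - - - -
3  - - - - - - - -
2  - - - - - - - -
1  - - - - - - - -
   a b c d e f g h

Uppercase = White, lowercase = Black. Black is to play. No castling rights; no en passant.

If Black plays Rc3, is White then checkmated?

no

After Rc3: white king on a8; in check: no.
White is not in check, so this cannot be checkmate.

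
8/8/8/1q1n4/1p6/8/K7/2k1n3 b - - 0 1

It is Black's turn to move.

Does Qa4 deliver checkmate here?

yes

After Qa4: white king on a2; in check: yes, from the black queen on a4.
King squares — a1: attacked by Qa4; b1: attacked by Kc1; b2: attacked by Kc1; a3: attacked by Qa4; b3: attacked by Qa4.
White has no legal moves → checkmate.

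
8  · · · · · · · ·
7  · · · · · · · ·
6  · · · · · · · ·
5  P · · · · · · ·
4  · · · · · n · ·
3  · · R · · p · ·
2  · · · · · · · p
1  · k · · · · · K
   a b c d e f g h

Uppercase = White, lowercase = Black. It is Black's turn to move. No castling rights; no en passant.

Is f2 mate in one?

After f2: white king on h1; in check: no.
White is not in check, so this cannot be checkmate.

no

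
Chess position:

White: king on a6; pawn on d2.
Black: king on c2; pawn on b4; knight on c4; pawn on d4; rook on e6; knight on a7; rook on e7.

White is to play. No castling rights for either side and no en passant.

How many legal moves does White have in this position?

White to move; king on a6.
In check: yes, from the black rook on e6.
Legal moves: none.
Count: 0.

0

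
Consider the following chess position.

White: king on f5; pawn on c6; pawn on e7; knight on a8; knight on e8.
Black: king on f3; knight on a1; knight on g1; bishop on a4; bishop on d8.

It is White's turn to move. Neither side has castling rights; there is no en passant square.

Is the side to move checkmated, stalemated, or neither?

White to move; white king on f5.
In check: no.
Legal moves for White: Ng7, Nec7, Nf6, Nd6, Nac7, Nb6, Kg6, Kf6, Ke6, Kg5, Ke5, exd8=Q, exd8=R, exd8=B, exd8=N, c7.
White has 16 legal moves and is not in check → neither.

neither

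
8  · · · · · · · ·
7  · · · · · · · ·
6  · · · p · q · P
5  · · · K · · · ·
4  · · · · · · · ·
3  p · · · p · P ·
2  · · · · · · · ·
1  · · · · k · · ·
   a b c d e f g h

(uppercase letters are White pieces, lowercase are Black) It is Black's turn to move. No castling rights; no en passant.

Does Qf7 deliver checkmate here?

no

After Qf7: white king on d5; in check: yes, from the black queen on f7.
White has 4 legal replies: Kxd6, Kc6, Ke4, Kd4.
In check but a legal move exists → not checkmate.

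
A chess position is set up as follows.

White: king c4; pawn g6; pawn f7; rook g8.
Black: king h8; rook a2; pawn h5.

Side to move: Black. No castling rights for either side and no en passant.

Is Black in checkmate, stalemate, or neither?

checkmate

Black to move; black king on h8.
In check: yes, from the white rook on g8.
King squares — g7: attacked by Rg8; h7: attacked by Pg6; g8: attacked by Pf7.
Legal moves for Black: none.
In check with no legal moves → checkmate.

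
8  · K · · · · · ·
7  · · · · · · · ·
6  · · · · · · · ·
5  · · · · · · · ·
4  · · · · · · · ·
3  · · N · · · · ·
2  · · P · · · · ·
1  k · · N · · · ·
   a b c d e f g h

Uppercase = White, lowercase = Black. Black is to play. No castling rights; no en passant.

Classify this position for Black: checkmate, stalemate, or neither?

stalemate

Black to move; black king on a1.
In check: no.
King squares — b1: attacked by Nc3; a2: attacked by Nc3; b2: attacked by Nd1.
Legal moves for Black: none.
Not in check and no legal moves → stalemate.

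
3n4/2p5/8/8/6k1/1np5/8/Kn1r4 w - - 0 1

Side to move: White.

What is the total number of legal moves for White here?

1

White to move; king on a1.
In check: yes, from the black knight on b3.
Legal moves: Ka2.
Count: 1.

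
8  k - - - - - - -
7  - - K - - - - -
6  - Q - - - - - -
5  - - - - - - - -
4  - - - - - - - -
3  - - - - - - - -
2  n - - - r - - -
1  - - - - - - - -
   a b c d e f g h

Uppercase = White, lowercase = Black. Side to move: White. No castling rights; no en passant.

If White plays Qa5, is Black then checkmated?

yes

After Qa5: black king on a8; in check: yes, from the white queen on a5.
King squares — a7: attacked by Qa5; b7: attacked by Kc7; b8: attacked by Kc7.
Black has no legal moves → checkmate.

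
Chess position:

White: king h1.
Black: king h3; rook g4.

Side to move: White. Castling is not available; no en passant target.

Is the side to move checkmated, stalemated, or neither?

stalemate

White to move; white king on h1.
In check: no.
King squares — g1: attacked by Rg4; g2: attacked by Kh3; h2: attacked by Kh3.
Legal moves for White: none.
Not in check and no legal moves → stalemate.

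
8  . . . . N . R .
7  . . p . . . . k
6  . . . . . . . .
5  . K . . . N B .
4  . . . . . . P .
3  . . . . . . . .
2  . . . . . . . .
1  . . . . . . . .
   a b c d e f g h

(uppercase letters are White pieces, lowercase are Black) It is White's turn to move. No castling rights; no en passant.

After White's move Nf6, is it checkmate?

After Nf6: black king on h7; in check: yes, from the white knight on f6.
King squares — g6: attacked by Rg8; h6: attacked by Nf5; g7: attacked by Nf5; g8: attacked by Nf6; h8: attacked by Rg8.
Black has no legal moves → checkmate.

yes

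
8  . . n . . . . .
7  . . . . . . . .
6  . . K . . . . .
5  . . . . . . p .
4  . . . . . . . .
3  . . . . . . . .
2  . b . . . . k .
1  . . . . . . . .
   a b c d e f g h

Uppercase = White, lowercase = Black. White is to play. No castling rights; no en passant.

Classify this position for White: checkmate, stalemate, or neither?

White to move; white king on c6.
In check: no.
Legal moves for White: Kd7, Kc7, Kb7, Kd5, Kc5, Kb5.
White has 6 legal moves and is not in check → neither.

neither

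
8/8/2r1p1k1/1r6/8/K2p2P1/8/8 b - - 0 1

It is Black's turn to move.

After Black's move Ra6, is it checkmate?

yes

After Ra6: white king on a3; in check: yes, from the black rook on a6.
King squares — a2: attacked by Ra6; b2: attacked by Rb5; b3: attacked by Rb5; a4: attacked by Ra6; b4: attacked by Rb5.
White has no legal moves → checkmate.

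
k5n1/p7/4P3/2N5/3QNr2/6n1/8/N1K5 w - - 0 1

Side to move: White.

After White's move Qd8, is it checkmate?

yes

After Qd8: black king on a8; in check: yes, from the white queen on d8.
King squares — a7: own pawn; b7: attacked by Nc5; b8: attacked by Qd8.
Black has no legal moves → checkmate.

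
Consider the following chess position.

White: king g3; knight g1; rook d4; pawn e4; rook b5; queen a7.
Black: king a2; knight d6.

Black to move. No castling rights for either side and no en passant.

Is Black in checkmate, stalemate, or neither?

Black to move; black king on a2.
In check: yes, from the white queen on a7.
King squares — a1: attacked by Qa7; b1: attacked by Rb5; b2: attacked by Rb5; a3: attacked by Qa7; b3: attacked by Rb5.
Legal moves for Black: none.
In check with no legal moves → checkmate.

checkmate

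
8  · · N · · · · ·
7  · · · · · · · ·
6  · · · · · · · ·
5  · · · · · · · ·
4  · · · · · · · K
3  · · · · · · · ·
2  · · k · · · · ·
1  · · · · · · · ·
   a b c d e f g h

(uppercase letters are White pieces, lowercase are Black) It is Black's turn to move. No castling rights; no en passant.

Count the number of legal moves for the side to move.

Black to move; king on c2.
In check: no.
Legal moves: Kd3, Kc3, Kb3, Kd2, Kb2, Kd1, Kc1, Kb1.
Count: 8.

8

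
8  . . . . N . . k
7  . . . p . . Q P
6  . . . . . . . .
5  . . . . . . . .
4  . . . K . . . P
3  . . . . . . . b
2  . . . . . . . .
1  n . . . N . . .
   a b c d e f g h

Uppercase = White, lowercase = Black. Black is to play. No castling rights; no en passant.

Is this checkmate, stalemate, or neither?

Black to move; black king on h8.
In check: yes, from the white queen on g7.
King squares — g7: attacked by Ne8; h7: attacked by Qg7; g8: attacked by Qg7.
Legal moves for Black: none.
In check with no legal moves → checkmate.

checkmate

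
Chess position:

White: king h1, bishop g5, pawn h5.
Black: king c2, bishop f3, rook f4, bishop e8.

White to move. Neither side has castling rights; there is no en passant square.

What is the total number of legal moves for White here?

White to move; king on h1.
In check: yes, from the black bishop on f3.
Legal moves: Kh2, Kg1.
Count: 2.

2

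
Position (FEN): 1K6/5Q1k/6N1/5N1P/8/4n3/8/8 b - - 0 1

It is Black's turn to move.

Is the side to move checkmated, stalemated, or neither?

checkmate

Black to move; black king on h7.
In check: yes, from the white queen on f7.
King squares — g6: attacked by Ph5; h6: attacked by Nf5; g7: attacked by Nf5; g8: attacked by Qf7; h8: attacked by Ng6.
Legal moves for Black: none.
In check with no legal moves → checkmate.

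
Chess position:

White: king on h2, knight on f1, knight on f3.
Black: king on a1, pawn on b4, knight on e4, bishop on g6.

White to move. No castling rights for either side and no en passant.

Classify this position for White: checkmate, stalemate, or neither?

White to move; white king on h2.
In check: no.
Legal moves for White: Ng5, Ne5, Nh4, Nd4, N3d2, Ng1, Ne1, Kh3, Kg2, Kh1, Kg1, Ng3, Ne3, N1d2.
White has 14 legal moves and is not in check → neither.

neither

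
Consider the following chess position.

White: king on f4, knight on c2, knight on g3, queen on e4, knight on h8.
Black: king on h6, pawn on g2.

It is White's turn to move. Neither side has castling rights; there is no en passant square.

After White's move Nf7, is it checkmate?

no

After Nf7: black king on h6; in check: yes, from the white knight on f7.
Black has 1 legal reply: Kg7.
In check but a legal move exists → not checkmate.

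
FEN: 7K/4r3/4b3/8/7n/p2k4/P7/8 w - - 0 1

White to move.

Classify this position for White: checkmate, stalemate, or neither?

White to move; white king on h8.
In check: no.
King squares — g7: attacked by Re7; h7: attacked by Re7; g8: attacked by Be6.
Legal moves for White: none.
Not in check and no legal moves → stalemate.

stalemate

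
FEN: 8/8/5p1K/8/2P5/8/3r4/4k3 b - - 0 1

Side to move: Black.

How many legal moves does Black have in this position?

Black to move; king on e1.
In check: no.
Legal moves: Rd8, Rd7, Rd6, Rd5, Rd4, Rd3, Rh2+, Rg2, Rf2, Re2, Rc2, Rb2, Ra2, Rd1, Kf2, Ke2, Kf1, Kd1, f5.
Count: 19.

19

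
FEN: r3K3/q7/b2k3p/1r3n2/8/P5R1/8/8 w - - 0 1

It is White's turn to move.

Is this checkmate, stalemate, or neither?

White to move; white king on e8.
In check: yes, from the black rook on a8.
King squares — d7: attacked by Kd6; e7: attacked by Nf5; f7: attacked by Qa7; d8: attacked by Ra8; f8: attacked by Ra8.
Legal moves for White: none.
In check with no legal moves → checkmate.

checkmate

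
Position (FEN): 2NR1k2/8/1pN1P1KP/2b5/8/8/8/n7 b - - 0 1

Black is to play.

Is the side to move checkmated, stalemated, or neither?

Black to move; black king on f8.
In check: yes, from the white rook on d8.
King squares — e7: attacked by Nc6; f7: attacked by Pe6; g7: attacked by Kg6; e8: attacked by Rd8; g8: attacked by Rd8.
Legal moves for Black: none.
In check with no legal moves → checkmate.

checkmate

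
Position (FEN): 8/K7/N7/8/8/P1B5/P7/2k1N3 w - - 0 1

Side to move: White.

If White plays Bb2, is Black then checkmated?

no

After Bb2: black king on c1; in check: yes, from the white bishop on b2.
Black has 4 legal replies: Kd2, Kxb2, Kd1, Kb1.
In check but a legal move exists → not checkmate.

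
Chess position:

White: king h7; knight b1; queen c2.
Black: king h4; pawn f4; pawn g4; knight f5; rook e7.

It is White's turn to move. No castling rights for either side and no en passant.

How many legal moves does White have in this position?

White to move; king on h7.
In check: yes, from the black rook on e7.
Legal moves: Kh8, Kg8, Kg6.
Count: 3.

3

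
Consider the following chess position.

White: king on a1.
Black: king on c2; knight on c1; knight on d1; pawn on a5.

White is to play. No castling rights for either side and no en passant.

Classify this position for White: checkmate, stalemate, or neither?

stalemate

White to move; white king on a1.
In check: no.
King squares — b1: attacked by Kc2; a2: attacked by Nc1; b2: attacked by Nd1.
Legal moves for White: none.
Not in check and no legal moves → stalemate.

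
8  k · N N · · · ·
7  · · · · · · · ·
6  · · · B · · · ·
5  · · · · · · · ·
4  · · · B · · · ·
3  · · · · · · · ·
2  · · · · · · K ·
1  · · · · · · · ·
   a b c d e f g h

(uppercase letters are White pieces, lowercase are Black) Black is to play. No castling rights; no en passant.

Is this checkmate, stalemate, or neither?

Black to move; black king on a8.
In check: no.
King squares — a7: attacked by Bd4; b7: attacked by Nd8; b8: attacked by Bd6.
Legal moves for Black: none.
Not in check and no legal moves → stalemate.

stalemate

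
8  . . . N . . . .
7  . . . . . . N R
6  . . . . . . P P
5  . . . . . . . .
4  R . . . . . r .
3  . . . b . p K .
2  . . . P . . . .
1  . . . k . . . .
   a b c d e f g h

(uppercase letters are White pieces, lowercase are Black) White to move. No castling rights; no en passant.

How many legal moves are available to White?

6

White to move; king on g3.
In check: yes, from the black rook on g4.
Legal moves: Kxg4, Kh3, Kxf3, Kh2, Kf2, Rxg4.
Count: 6.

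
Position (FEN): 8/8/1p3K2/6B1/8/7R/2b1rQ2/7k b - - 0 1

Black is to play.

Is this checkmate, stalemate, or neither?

checkmate

Black to move; black king on h1.
In check: yes, from the white rook on h3.
King squares — g1: attacked by Qf2; g2: attacked by Qf2; h2: attacked by Qf2.
Legal moves for Black: none.
In check with no legal moves → checkmate.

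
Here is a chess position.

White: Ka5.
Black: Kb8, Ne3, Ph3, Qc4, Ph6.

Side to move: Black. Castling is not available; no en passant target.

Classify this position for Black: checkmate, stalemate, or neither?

Black to move; black king on b8.
In check: no.
Legal moves for Black include: Kc8, Ka8, Kc7, Kb7, Ka7, Qg8, Qc8, Qf7, Qc7+, Qe6, Qc6, Qa6+, Qd5+, Qc5+, Qb5+, Qh4, Qg4, Qf4, ... (list truncated; more exist).
Black has legal moves and is not in check → neither.

neither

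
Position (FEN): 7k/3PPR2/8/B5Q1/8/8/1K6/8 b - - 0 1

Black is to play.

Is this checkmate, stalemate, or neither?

Black to move; black king on h8.
In check: no.
King squares — g7: attacked by Qg5; h7: attacked by Rf7; g8: attacked by Qg5.
Legal moves for Black: none.
Not in check and no legal moves → stalemate.

stalemate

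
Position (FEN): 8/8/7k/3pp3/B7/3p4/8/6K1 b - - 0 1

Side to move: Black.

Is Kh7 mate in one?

no

After Kh7: white king on g1; in check: no.
White is not in check, so this cannot be checkmate.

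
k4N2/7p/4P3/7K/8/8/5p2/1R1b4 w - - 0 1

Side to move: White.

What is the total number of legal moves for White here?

White to move; king on h5.
In check: yes, from the black bishop on d1.
Legal moves: Kh6, Kg5, Kh4, Rxd1.
Count: 4.

4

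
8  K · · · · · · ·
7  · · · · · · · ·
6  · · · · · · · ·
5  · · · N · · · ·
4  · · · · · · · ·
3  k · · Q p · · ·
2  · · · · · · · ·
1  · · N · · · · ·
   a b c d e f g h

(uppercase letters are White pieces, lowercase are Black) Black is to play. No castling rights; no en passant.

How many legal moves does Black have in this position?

Black to move; king on a3.
In check: yes, from the white queen on d3.
Legal moves: Ka4, Kb2.
Count: 2.

2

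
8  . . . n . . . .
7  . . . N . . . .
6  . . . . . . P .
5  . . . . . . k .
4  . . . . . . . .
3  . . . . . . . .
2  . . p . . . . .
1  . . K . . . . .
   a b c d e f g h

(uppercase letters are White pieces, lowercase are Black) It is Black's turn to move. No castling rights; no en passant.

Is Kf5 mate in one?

no

After Kf5: white king on c1; in check: no.
White is not in check, so this cannot be checkmate.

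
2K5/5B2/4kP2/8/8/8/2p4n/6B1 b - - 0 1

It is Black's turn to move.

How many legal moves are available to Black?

5

Black to move; king on e6.
In check: yes, from the white bishop on f7.
Legal moves: Kxf7, Kxf6, Kd6, Kf5, Ke5.
Count: 5.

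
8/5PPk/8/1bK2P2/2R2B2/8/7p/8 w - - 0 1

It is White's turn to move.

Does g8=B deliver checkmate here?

After g8=B: black king on h7; in check: yes, from the white bishop on g8.
Black has 2 legal replies: Kh8, Kg7.
In check but a legal move exists → not checkmate.

no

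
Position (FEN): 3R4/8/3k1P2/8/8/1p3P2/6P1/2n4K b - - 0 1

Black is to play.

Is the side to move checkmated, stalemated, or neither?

neither

Black to move; black king on d6.
In check: yes, from the white rook on d8.
King squares — c5: available; d5: attacked by Rd8; e5: available; c6: available; e6: available; c7: available; d7: attacked by Rd8; e7: attacked by Pf6.
Legal moves for Black: Kc7, Ke6, Kc6, Ke5, Kc5.
Black is in check but has 5 legal moves → neither.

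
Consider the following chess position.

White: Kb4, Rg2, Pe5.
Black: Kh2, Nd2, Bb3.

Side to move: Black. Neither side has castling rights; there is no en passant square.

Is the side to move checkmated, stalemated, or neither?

Black to move; black king on h2.
In check: yes, from the white rook on g2.
Legal moves for Black: Kh3, Kxg2, Kh1.
Black is in check but has 3 legal moves → neither.

neither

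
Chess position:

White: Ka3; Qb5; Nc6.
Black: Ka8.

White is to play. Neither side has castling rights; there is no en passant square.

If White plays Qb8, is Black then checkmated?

yes

After Qb8: black king on a8; in check: yes, from the white queen on b8.
King squares — a7: attacked by Nc6; b7: attacked by Qb8; b8: attacked by Nc6.
Black has no legal moves → checkmate.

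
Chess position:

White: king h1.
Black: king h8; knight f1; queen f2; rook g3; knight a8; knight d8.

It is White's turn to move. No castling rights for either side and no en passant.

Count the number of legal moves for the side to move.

White to move; king on h1.
In check: no.
Legal moves: none.
Count: 0.

0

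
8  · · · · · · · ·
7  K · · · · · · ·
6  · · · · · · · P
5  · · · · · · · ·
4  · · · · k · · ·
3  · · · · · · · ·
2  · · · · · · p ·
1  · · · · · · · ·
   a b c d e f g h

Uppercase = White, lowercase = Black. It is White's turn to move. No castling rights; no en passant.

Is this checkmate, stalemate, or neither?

neither

White to move; white king on a7.
In check: no.
Legal moves for White: Kb8, Ka8, Kb7, Kb6, Ka6, h7.
White has 6 legal moves and is not in check → neither.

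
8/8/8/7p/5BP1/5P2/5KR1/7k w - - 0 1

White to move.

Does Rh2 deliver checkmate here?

yes

After Rh2: black king on h1; in check: yes, from the white rook on h2.
King squares — g1: attacked by Kf2; g2: attacked by Kf2; h2: attacked by Bf4.
Black has no legal moves → checkmate.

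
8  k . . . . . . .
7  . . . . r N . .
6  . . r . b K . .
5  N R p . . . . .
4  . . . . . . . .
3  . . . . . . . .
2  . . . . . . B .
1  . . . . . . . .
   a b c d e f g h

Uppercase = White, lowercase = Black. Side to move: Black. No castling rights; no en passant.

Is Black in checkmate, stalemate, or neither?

Black to move; black king on a8.
In check: no.
Legal moves for Black: Ka7, Re8, Rxf7+, Rd7, Rc7, Rb7, Ra7, Bc8+, Bxf7+, Bd7+, Bf5+, Bd5+, Bg4+, Bc4+, Bh3+, Bb3+, Ba2+, c4.
Black has 18 legal moves and is not in check → neither.

neither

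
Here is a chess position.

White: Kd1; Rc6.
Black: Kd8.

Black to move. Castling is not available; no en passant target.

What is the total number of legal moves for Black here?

Black to move; king on d8.
In check: no.
Legal moves: Ke8, Ke7, Kd7.
Count: 3.

3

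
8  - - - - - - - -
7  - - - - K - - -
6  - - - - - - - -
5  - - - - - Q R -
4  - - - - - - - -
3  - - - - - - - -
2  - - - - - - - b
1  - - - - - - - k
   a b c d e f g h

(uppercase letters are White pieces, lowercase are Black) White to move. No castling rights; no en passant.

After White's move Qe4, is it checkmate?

After Qe4: black king on h1; in check: yes, from the white queen on e4.
King squares — g1: attacked by Rg5; g2: attacked by Qe4; h2: own bishop.
Black has no legal moves → checkmate.

yes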